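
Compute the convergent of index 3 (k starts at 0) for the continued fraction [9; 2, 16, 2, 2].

Using pₖ = aₖpₖ₋₁ + pₖ₋₂, qₖ = aₖqₖ₋₁ + qₖ₋₂ (with p₋₁=1, p₋₂=0, q₋₁=0, q₋₂=1):
  k=0: a=9, p=9, q=1
  k=1: a=2, p=19, q=2
  k=2: a=16, p=313, q=33
  k=3: a=2, p=645, q=68

645/68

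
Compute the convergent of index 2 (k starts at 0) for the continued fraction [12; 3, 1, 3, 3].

Using pₖ = aₖpₖ₋₁ + pₖ₋₂, qₖ = aₖqₖ₋₁ + qₖ₋₂ (with p₋₁=1, p₋₂=0, q₋₁=0, q₋₂=1):
  k=0: a=12, p=12, q=1
  k=1: a=3, p=37, q=3
  k=2: a=1, p=49, q=4

49/4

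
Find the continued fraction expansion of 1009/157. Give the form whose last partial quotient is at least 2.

[6; 2, 2, 1, 10, 2]

1009 = 6*157 + 67
157 = 2*67 + 23
67 = 2*23 + 21
23 = 1*21 + 2
21 = 10*2 + 1
2 = 2*1 + 0  (stop)
So 1009/157 = [6; 2, 2, 1, 10, 2].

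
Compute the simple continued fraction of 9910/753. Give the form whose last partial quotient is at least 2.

[13; 6, 4, 2, 13]

9910 = 13×753 + 121
753 = 6×121 + 27
121 = 4×27 + 13
27 = 2×13 + 1
13 = 13×1 + 0  (stop)
So 9910/753 = [13; 6, 4, 2, 13].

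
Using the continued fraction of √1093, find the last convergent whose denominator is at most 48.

1091/33

√1093 = [33; 16, 1, 1, 16, 66, …] (period length 5).
Convergents:
  p_0/q_0 = 33/1
  p_1/q_1 = 529/16
  p_2/q_2 = 562/17
  p_3/q_3 = 1091/33
  p_4/q_4 = 18018/545
q_3 = 33 ≤ 48 < 545 = q_4, so the answer is 1091/33.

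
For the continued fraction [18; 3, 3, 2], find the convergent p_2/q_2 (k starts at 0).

Using pₖ = aₖpₖ₋₁ + pₖ₋₂, qₖ = aₖqₖ₋₁ + qₖ₋₂ (with p₋₁=1, p₋₂=0, q₋₁=0, q₋₂=1):
  k=0: a=18, p=18, q=1
  k=1: a=3, p=55, q=3
  k=2: a=3, p=183, q=10

183/10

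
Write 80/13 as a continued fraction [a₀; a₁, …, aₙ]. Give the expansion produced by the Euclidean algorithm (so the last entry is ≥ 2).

80 = 6*13 + 2
13 = 6*2 + 1
2 = 2*1 + 0  (stop)
So 80/13 = [6; 6, 2].

[6; 6, 2]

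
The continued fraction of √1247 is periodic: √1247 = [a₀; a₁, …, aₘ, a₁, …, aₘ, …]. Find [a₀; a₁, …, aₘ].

[35; 3, 5, 9, 1, 9, 5, 3, 70]

a₀ = ⌊√1247⌋ = 35.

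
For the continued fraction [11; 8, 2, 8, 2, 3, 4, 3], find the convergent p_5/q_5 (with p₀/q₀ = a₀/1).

11774/1059

Using pₖ = aₖpₖ₋₁ + pₖ₋₂, qₖ = aₖqₖ₋₁ + qₖ₋₂ (with p₋₁=1, p₋₂=0, q₋₁=0, q₋₂=1):
  k=0: a=11, p=11, q=1
  k=1: a=8, p=89, q=8
  k=2: a=2, p=189, q=17
  k=3: a=8, p=1601, q=144
  k=4: a=2, p=3391, q=305
  k=5: a=3, p=11774, q=1059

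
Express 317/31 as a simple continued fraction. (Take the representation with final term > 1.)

[10; 4, 2, 3]

317 = 10*31 + 7
31 = 4*7 + 3
7 = 2*3 + 1
3 = 3*1 + 0  (stop)
So 317/31 = [10; 4, 2, 3].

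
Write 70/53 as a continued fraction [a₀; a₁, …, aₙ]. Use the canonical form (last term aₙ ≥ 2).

70 = 1×53 + 17
53 = 3×17 + 2
17 = 8×2 + 1
2 = 2×1 + 0  (stop)
So 70/53 = [1; 3, 8, 2].

[1; 3, 8, 2]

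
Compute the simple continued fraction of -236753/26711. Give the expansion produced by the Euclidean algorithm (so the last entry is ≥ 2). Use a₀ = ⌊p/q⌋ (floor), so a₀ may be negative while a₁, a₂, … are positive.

-236753 = -9×26711 + 3646
26711 = 7×3646 + 1189
3646 = 3×1189 + 79
1189 = 15×79 + 4
79 = 19×4 + 3
4 = 1×3 + 1
3 = 3×1 + 0  (stop)
So -236753/26711 = [-9; 7, 3, 15, 19, 1, 3].

[-9; 7, 3, 15, 19, 1, 3]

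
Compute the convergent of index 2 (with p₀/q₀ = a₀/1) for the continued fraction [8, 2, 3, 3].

Using pₖ = aₖpₖ₋₁ + pₖ₋₂, qₖ = aₖqₖ₋₁ + qₖ₋₂ (with p₋₁=1, p₋₂=0, q₋₁=0, q₋₂=1):
  k=0: a=8, p=8, q=1
  k=1: a=2, p=17, q=2
  k=2: a=3, p=59, q=7

59/7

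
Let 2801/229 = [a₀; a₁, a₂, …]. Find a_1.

4

2801 = 12·229 + 53   →  a_0 = 12
229 = 4·53 + 17   →  a_1 = 4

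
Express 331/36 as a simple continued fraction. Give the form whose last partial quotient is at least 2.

331 = 9*36 + 7
36 = 5*7 + 1
7 = 7*1 + 0  (stop)
So 331/36 = [9; 5, 7].

[9; 5, 7]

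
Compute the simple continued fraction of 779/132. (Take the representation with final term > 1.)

779 = 5*132 + 119
132 = 1*119 + 13
119 = 9*13 + 2
13 = 6*2 + 1
2 = 2*1 + 0  (stop)
So 779/132 = [5; 1, 9, 6, 2].

[5; 1, 9, 6, 2]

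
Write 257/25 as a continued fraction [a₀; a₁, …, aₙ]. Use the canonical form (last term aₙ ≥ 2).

[10; 3, 1, 1, 3]

257 = 10·25 + 7
25 = 3·7 + 4
7 = 1·4 + 3
4 = 1·3 + 1
3 = 3·1 + 0  (stop)
So 257/25 = [10; 3, 1, 1, 3].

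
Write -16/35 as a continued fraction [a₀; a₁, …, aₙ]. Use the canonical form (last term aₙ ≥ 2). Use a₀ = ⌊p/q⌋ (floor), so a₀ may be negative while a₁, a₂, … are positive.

-16 = -1*35 + 19
35 = 1*19 + 16
19 = 1*16 + 3
16 = 5*3 + 1
3 = 3*1 + 0  (stop)
So -16/35 = [-1; 1, 1, 5, 3].

[-1; 1, 1, 5, 3]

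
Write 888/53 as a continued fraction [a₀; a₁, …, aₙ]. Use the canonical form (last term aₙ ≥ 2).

888 = 16*53 + 40
53 = 1*40 + 13
40 = 3*13 + 1
13 = 13*1 + 0  (stop)
So 888/53 = [16; 1, 3, 13].

[16; 1, 3, 13]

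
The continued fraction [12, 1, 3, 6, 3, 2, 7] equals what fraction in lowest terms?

Fold from the inside: start with 7/1.
  2 + 1/7 = 15/7
  3 + 7/15 = 52/15
  6 + 15/52 = 327/52
  3 + 52/327 = 1033/327
  1 + 327/1033 = 1360/1033
  12 + 1033/1360 = 17353/1360

17353/1360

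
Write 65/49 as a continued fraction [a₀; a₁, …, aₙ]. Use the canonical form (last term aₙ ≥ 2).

65 = 1·49 + 16
49 = 3·16 + 1
16 = 16·1 + 0  (stop)
So 65/49 = [1; 3, 16].

[1; 3, 16]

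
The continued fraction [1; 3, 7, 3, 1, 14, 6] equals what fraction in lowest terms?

10746/8149

Using pₖ = aₖpₖ₋₁ + pₖ₋₂ and qₖ = aₖqₖ₋₁ + qₖ₋₂:
  k=0: a=1, p=1, q=1
  k=1: a=3, p=4, q=3
  k=2: a=7, p=29, q=22
  k=3: a=3, p=91, q=69
  k=4: a=1, p=120, q=91
  k=5: a=14, p=1771, q=1343
  k=6: a=6, p=10746, q=8149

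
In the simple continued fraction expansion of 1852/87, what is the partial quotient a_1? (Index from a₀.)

3

1852 = 21·87 + 25   →  a_0 = 21
87 = 3·25 + 12   →  a_1 = 3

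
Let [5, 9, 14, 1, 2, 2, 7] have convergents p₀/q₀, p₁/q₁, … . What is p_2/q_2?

649/127

Using pₖ = aₖpₖ₋₁ + pₖ₋₂, qₖ = aₖqₖ₋₁ + qₖ₋₂ (with p₋₁=1, p₋₂=0, q₋₁=0, q₋₂=1):
  k=0: a=5, p=5, q=1
  k=1: a=9, p=46, q=9
  k=2: a=14, p=649, q=127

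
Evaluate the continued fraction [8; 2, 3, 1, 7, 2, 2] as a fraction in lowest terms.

3107/368

Using pₖ = aₖpₖ₋₁ + pₖ₋₂ and qₖ = aₖqₖ₋₁ + qₖ₋₂:
  k=0: a=8, p=8, q=1
  k=1: a=2, p=17, q=2
  k=2: a=3, p=59, q=7
  k=3: a=1, p=76, q=9
  k=4: a=7, p=591, q=70
  k=5: a=2, p=1258, q=149
  k=6: a=2, p=3107, q=368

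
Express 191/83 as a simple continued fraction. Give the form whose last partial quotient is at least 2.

[2; 3, 3, 8]

191 = 2·83 + 25
83 = 3·25 + 8
25 = 3·8 + 1
8 = 8·1 + 0  (stop)
So 191/83 = [2; 3, 3, 8].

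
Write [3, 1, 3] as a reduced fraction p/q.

Fold from the inside: start with 3/1.
  1 + 1/3 = 4/3
  3 + 3/4 = 15/4

15/4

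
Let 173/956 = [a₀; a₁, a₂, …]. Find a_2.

1

173 = 0·956 + 173   →  a_0 = 0
956 = 5·173 + 91   →  a_1 = 5
173 = 1·91 + 82   →  a_2 = 1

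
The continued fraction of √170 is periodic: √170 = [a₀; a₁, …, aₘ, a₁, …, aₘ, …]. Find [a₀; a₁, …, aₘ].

[13; 26]

a₀ = ⌊√170⌋ = 13.
With m₀=0, d₀=1 and mₖ₊₁ = dₖaₖ − mₖ, dₖ₊₁ = (n − mₖ₊₁²)/dₖ, aₖ₊₁ = ⌊(a₀+mₖ₊₁)/dₖ₊₁⌋:
  k=1: m=13, d=1, a=26
d=1 and a=2a₀=26 at k=1, so the next step gives (m, d) = (13, 1) again — its k=1 value — and the period has length 1.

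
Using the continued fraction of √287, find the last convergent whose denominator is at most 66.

288/17

√287 = [16; 1, 15, 1, 32, …] (period length 4).
Convergents:
  p_0/q_0 = 16/1
  p_1/q_1 = 17/1
  p_2/q_2 = 271/16
  p_3/q_3 = 288/17
  p_4/q_4 = 9487/560
q_3 = 17 ≤ 66 < 560 = q_4, so the answer is 288/17.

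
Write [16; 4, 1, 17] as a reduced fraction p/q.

Fold from the inside: start with 17/1.
  1 + 1/17 = 18/17
  4 + 17/18 = 89/18
  16 + 18/89 = 1442/89

1442/89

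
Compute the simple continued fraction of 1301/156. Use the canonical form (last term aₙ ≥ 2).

1301 = 8*156 + 53
156 = 2*53 + 50
53 = 1*50 + 3
50 = 16*3 + 2
3 = 1*2 + 1
2 = 2*1 + 0  (stop)
So 1301/156 = [8; 2, 1, 16, 1, 2].

[8; 2, 1, 16, 1, 2]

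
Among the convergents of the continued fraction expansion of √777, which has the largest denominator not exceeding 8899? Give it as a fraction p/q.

99457/3568

√777 = [27; 1, 6, 1, 54, …] (period length 4).
Convergents:
  p_0/q_0 = 27/1
  p_1/q_1 = 28/1
  p_2/q_2 = 195/7
  p_3/q_3 = 223/8
  p_4/q_4 = 12237/439
  p_5/q_5 = 12460/447
  p_6/q_6 = 86997/3121
  p_7/q_7 = 99457/3568
  p_8/q_8 = 5457675/195793
q_7 = 3568 ≤ 8899 < 195793 = q_8, so the answer is 99457/3568.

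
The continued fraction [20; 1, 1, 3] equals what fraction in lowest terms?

144/7

Fold from the inside: start with 3/1.
  1 + 1/3 = 4/3
  1 + 3/4 = 7/4
  20 + 4/7 = 144/7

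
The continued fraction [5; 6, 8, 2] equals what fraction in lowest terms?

Fold from the inside: start with 2/1.
  8 + 1/2 = 17/2
  6 + 2/17 = 104/17
  5 + 17/104 = 537/104

537/104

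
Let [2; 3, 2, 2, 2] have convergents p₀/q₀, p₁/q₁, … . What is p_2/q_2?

16/7

Using pₖ = aₖpₖ₋₁ + pₖ₋₂, qₖ = aₖqₖ₋₁ + qₖ₋₂ (with p₋₁=1, p₋₂=0, q₋₁=0, q₋₂=1):
  k=0: a=2, p=2, q=1
  k=1: a=3, p=7, q=3
  k=2: a=2, p=16, q=7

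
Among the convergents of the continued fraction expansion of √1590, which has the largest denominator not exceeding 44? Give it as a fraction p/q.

√1590 = [39; 1, 6, 1, 78, …] (period length 4).
Convergents:
  p_0/q_0 = 39/1
  p_1/q_1 = 40/1
  p_2/q_2 = 279/7
  p_3/q_3 = 319/8
  p_4/q_4 = 25161/631
q_3 = 8 ≤ 44 < 631 = q_4, so the answer is 319/8.

319/8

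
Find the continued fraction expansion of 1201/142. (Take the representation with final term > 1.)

1201 = 8·142 + 65
142 = 2·65 + 12
65 = 5·12 + 5
12 = 2·5 + 2
5 = 2·2 + 1
2 = 2·1 + 0  (stop)
So 1201/142 = [8; 2, 5, 2, 2, 2].

[8; 2, 5, 2, 2, 2]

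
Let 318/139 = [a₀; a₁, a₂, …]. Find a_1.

318 = 2·139 + 40   →  a_0 = 2
139 = 3·40 + 19   →  a_1 = 3

3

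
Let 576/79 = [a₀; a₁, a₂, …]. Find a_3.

3

576 = 7·79 + 23   →  a_0 = 7
79 = 3·23 + 10   →  a_1 = 3
23 = 2·10 + 3   →  a_2 = 2
10 = 3·3 + 1   →  a_3 = 3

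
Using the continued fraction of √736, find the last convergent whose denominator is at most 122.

√736 = [27; 7, 1, 2, 1, 2, 1, 7, 54, …] (period length 8).
Convergents:
  p_0/q_0 = 27/1
  p_1/q_1 = 190/7
  p_2/q_2 = 217/8
  p_3/q_3 = 624/23
  p_4/q_4 = 841/31
  p_5/q_5 = 2306/85
  p_6/q_6 = 3147/116
  p_7/q_7 = 24335/897
q_6 = 116 ≤ 122 < 897 = q_7, so the answer is 3147/116.

3147/116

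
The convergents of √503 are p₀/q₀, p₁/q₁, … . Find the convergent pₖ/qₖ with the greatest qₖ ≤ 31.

√503 = [22; 2, 2, 1, 21, 1, 2, 2, 44, …] (period length 8).
Convergents:
  p_0/q_0 = 22/1
  p_1/q_1 = 45/2
  p_2/q_2 = 112/5
  p_3/q_3 = 157/7
  p_4/q_4 = 3409/152
q_3 = 7 ≤ 31 < 152 = q_4, so the answer is 157/7.

157/7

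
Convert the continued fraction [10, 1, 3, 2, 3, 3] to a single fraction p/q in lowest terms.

1099/102

Fold from the inside: start with 3/1.
  3 + 1/3 = 10/3
  2 + 3/10 = 23/10
  3 + 10/23 = 79/23
  1 + 23/79 = 102/79
  10 + 79/102 = 1099/102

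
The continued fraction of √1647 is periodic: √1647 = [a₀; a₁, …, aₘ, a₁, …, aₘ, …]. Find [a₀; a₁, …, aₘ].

a₀ = ⌊√1647⌋ = 40.
With m₀=0, d₀=1 and mₖ₊₁ = dₖaₖ − mₖ, dₖ₊₁ = (n − mₖ₊₁²)/dₖ, aₖ₊₁ = ⌊(a₀+mₖ₊₁)/dₖ₊₁⌋:
  k=1: m=40, d=47, a=1
  k=2: m=7, d=34, a=1
  k=3: m=27, d=27, a=2
  k=4: m=27, d=34, a=1
  k=5: m=7, d=47, a=1
  k=6: m=40, d=1, a=80
d=1 and a=2a₀=80 at k=6, so the next step gives (m, d) = (40, 47) again — its k=1 value — and the period has length 6.

[40; 1, 1, 2, 1, 1, 80]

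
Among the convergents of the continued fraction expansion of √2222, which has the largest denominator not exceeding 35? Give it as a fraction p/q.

√2222 = [47; 7, 4, 7, 94, …] (period length 4).
Convergents:
  p_0/q_0 = 47/1
  p_1/q_1 = 330/7
  p_2/q_2 = 1367/29
  p_3/q_3 = 9899/210
q_2 = 29 ≤ 35 < 210 = q_3, so the answer is 1367/29.

1367/29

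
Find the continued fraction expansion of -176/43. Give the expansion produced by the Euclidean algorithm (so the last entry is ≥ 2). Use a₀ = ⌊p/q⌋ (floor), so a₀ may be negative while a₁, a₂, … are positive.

-176 = -5×43 + 39
43 = 1×39 + 4
39 = 9×4 + 3
4 = 1×3 + 1
3 = 3×1 + 0  (stop)
So -176/43 = [-5; 1, 9, 1, 3].

[-5; 1, 9, 1, 3]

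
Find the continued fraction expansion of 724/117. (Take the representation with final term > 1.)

724 = 6·117 + 22
117 = 5·22 + 7
22 = 3·7 + 1
7 = 7·1 + 0  (stop)
So 724/117 = [6; 5, 3, 7].

[6; 5, 3, 7]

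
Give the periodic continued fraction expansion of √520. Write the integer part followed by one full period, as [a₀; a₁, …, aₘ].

a₀ = ⌊√520⌋ = 22.

[22; 1, 4, 11, 4, 1, 44]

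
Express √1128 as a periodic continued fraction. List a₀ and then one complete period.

[33; 1, 1, 2, 2, 2, 1, 1, 66]

a₀ = ⌊√1128⌋ = 33.
With m₀=0, d₀=1 and mₖ₊₁ = dₖaₖ − mₖ, dₖ₊₁ = (n − mₖ₊₁²)/dₖ, aₖ₊₁ = ⌊(a₀+mₖ₊₁)/dₖ₊₁⌋:
  k=1: m=33, d=39, a=1
  k=2: m=6, d=28, a=1
  k=3: m=22, d=23, a=2
  k=4: m=24, d=24, a=2
  k=5: m=24, d=23, a=2
  k=6: m=22, d=28, a=1
  k=7: m=6, d=39, a=1
  k=8: m=33, d=1, a=66
d=1 and a=2a₀=66 at k=8, so the next step gives (m, d) = (33, 39) again — its k=1 value — and the period has length 8.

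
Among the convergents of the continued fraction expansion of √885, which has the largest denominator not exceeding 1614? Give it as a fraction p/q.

√885 = [29; 1, 2, 1, 58, …] (period length 4).
Convergents:
  p_0/q_0 = 29/1
  p_1/q_1 = 30/1
  p_2/q_2 = 89/3
  p_3/q_3 = 119/4
  p_4/q_4 = 6991/235
  p_5/q_5 = 7110/239
  p_6/q_6 = 21211/713
  p_7/q_7 = 28321/952
  p_8/q_8 = 1663829/55929
q_7 = 952 ≤ 1614 < 55929 = q_8, so the answer is 28321/952.

28321/952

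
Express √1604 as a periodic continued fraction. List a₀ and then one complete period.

[40; 20, 80]

a₀ = ⌊√1604⌋ = 40.
With m₀=0, d₀=1 and mₖ₊₁ = dₖaₖ − mₖ, dₖ₊₁ = (n − mₖ₊₁²)/dₖ, aₖ₊₁ = ⌊(a₀+mₖ₊₁)/dₖ₊₁⌋:
  k=1: m=40, d=4, a=20
  k=2: m=40, d=1, a=80
d=1 and a=2a₀=80 at k=2, so the next step gives (m, d) = (40, 4) again — its k=1 value — and the period has length 2.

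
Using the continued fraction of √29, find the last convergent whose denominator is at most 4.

16/3

√29 = [5; 2, 1, 1, 2, 10, …] (period length 5).
Convergents:
  p_0/q_0 = 5/1
  p_1/q_1 = 11/2
  p_2/q_2 = 16/3
  p_3/q_3 = 27/5
q_2 = 3 ≤ 4 < 5 = q_3, so the answer is 16/3.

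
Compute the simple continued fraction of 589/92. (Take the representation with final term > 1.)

589 = 6×92 + 37
92 = 2×37 + 18
37 = 2×18 + 1
18 = 18×1 + 0  (stop)
So 589/92 = [6; 2, 2, 18].

[6; 2, 2, 18]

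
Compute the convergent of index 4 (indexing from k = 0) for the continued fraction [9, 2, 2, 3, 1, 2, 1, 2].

Using pₖ = aₖpₖ₋₁ + pₖ₋₂, qₖ = aₖqₖ₋₁ + qₖ₋₂ (with p₋₁=1, p₋₂=0, q₋₁=0, q₋₂=1):
  k=0: a=9, p=9, q=1
  k=1: a=2, p=19, q=2
  k=2: a=2, p=47, q=5
  k=3: a=3, p=160, q=17
  k=4: a=1, p=207, q=22

207/22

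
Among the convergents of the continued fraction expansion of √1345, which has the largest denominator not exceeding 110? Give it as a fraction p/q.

√1345 = [36; 1, 2, 14, 2, 1, 72, …] (period length 6).
Convergents:
  p_0/q_0 = 36/1
  p_1/q_1 = 37/1
  p_2/q_2 = 110/3
  p_3/q_3 = 1577/43
  p_4/q_4 = 3264/89
  p_5/q_5 = 4841/132
q_4 = 89 ≤ 110 < 132 = q_5, so the answer is 3264/89.

3264/89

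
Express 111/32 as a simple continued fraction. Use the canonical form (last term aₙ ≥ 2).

111 = 3*32 + 15
32 = 2*15 + 2
15 = 7*2 + 1
2 = 2*1 + 0  (stop)
So 111/32 = [3; 2, 7, 2].

[3; 2, 7, 2]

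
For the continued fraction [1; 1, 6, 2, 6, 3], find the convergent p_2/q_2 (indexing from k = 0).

Using pₖ = aₖpₖ₋₁ + pₖ₋₂, qₖ = aₖqₖ₋₁ + qₖ₋₂ (with p₋₁=1, p₋₂=0, q₋₁=0, q₋₂=1):
  k=0: a=1, p=1, q=1
  k=1: a=1, p=2, q=1
  k=2: a=6, p=13, q=7

13/7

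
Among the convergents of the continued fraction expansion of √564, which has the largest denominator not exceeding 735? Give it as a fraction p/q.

13513/569

√564 = [23; 1, 2, 1, 46, …] (period length 4).
Convergents:
  p_0/q_0 = 23/1
  p_1/q_1 = 24/1
  p_2/q_2 = 71/3
  p_3/q_3 = 95/4
  p_4/q_4 = 4441/187
  p_5/q_5 = 4536/191
  p_6/q_6 = 13513/569
  p_7/q_7 = 18049/760
q_6 = 569 ≤ 735 < 760 = q_7, so the answer is 13513/569.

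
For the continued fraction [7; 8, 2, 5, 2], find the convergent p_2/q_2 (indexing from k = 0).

121/17

Using pₖ = aₖpₖ₋₁ + pₖ₋₂, qₖ = aₖqₖ₋₁ + qₖ₋₂ (with p₋₁=1, p₋₂=0, q₋₁=0, q₋₂=1):
  k=0: a=7, p=7, q=1
  k=1: a=8, p=57, q=8
  k=2: a=2, p=121, q=17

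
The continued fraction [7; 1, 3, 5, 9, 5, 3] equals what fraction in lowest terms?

Fold from the inside: start with 3/1.
  5 + 1/3 = 16/3
  9 + 3/16 = 147/16
  5 + 16/147 = 751/147
  3 + 147/751 = 2400/751
  1 + 751/2400 = 3151/2400
  7 + 2400/3151 = 24457/3151

24457/3151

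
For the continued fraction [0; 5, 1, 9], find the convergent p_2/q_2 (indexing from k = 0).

Using pₖ = aₖpₖ₋₁ + pₖ₋₂, qₖ = aₖqₖ₋₁ + qₖ₋₂ (with p₋₁=1, p₋₂=0, q₋₁=0, q₋₂=1):
  k=0: a=0, p=0, q=1
  k=1: a=5, p=1, q=5
  k=2: a=1, p=1, q=6

1/6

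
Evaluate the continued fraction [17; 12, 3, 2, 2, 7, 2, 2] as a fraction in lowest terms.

Using pₖ = aₖpₖ₋₁ + pₖ₋₂ and qₖ = aₖqₖ₋₁ + qₖ₋₂:
  k=0: a=17, p=17, q=1
  k=1: a=12, p=205, q=12
  k=2: a=3, p=632, q=37
  k=3: a=2, p=1469, q=86
  k=4: a=2, p=3570, q=209
  k=5: a=7, p=26459, q=1549
  k=6: a=2, p=56488, q=3307
  k=7: a=2, p=139435, q=8163

139435/8163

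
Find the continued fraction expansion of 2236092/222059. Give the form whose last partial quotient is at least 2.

[10; 14, 3, 12, 3, 3, 13, 3]

2236092 = 10·222059 + 15502
222059 = 14·15502 + 5031
15502 = 3·5031 + 409
5031 = 12·409 + 123
409 = 3·123 + 40
123 = 3·40 + 3
40 = 13·3 + 1
3 = 3·1 + 0  (stop)
So 2236092/222059 = [10; 14, 3, 12, 3, 3, 13, 3].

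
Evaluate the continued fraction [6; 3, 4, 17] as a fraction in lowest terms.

1413/224

Using pₖ = aₖpₖ₋₁ + pₖ₋₂ and qₖ = aₖqₖ₋₁ + qₖ₋₂:
  k=0: a=6, p=6, q=1
  k=1: a=3, p=19, q=3
  k=2: a=4, p=82, q=13
  k=3: a=17, p=1413, q=224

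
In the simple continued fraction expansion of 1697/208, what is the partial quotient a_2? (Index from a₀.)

1697 = 8·208 + 33   →  a_0 = 8
208 = 6·33 + 10   →  a_1 = 6
33 = 3·10 + 3   →  a_2 = 3

3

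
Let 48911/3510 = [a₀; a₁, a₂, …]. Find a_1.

1

48911 = 13·3510 + 3281   →  a_0 = 13
3510 = 1·3281 + 229   →  a_1 = 1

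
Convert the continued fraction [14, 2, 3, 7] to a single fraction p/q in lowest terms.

Fold from the inside: start with 7/1.
  3 + 1/7 = 22/7
  2 + 7/22 = 51/22
  14 + 22/51 = 736/51

736/51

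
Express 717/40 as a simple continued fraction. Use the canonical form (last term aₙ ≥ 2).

717 = 17*40 + 37
40 = 1*37 + 3
37 = 12*3 + 1
3 = 3*1 + 0  (stop)
So 717/40 = [17; 1, 12, 3].

[17; 1, 12, 3]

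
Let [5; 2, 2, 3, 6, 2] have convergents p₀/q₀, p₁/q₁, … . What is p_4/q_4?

Using pₖ = aₖpₖ₋₁ + pₖ₋₂, qₖ = aₖqₖ₋₁ + qₖ₋₂ (with p₋₁=1, p₋₂=0, q₋₁=0, q₋₂=1):
  k=0: a=5, p=5, q=1
  k=1: a=2, p=11, q=2
  k=2: a=2, p=27, q=5
  k=3: a=3, p=92, q=17
  k=4: a=6, p=579, q=107

579/107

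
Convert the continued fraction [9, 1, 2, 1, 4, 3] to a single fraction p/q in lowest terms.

594/61

Fold from the inside: start with 3/1.
  4 + 1/3 = 13/3
  1 + 3/13 = 16/13
  2 + 13/16 = 45/16
  1 + 16/45 = 61/45
  9 + 45/61 = 594/61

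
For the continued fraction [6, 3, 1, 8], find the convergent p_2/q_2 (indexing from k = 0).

Using pₖ = aₖpₖ₋₁ + pₖ₋₂, qₖ = aₖqₖ₋₁ + qₖ₋₂ (with p₋₁=1, p₋₂=0, q₋₁=0, q₋₂=1):
  k=0: a=6, p=6, q=1
  k=1: a=3, p=19, q=3
  k=2: a=1, p=25, q=4

25/4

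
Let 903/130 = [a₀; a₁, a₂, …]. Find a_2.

903 = 6·130 + 123   →  a_0 = 6
130 = 1·123 + 7   →  a_1 = 1
123 = 17·7 + 4   →  a_2 = 17

17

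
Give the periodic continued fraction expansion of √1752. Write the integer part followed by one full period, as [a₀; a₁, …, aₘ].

a₀ = ⌊√1752⌋ = 41.
With m₀=0, d₀=1 and mₖ₊₁ = dₖaₖ − mₖ, dₖ₊₁ = (n − mₖ₊₁²)/dₖ, aₖ₊₁ = ⌊(a₀+mₖ₊₁)/dₖ₊₁⌋:
  k=1: m=41, d=71, a=1
  k=2: m=30, d=12, a=5
  k=3: m=30, d=71, a=1
  k=4: m=41, d=1, a=82
d=1 and a=2a₀=82 at k=4, so the next step gives (m, d) = (41, 71) again — its k=1 value — and the period has length 4.

[41; 1, 5, 1, 82]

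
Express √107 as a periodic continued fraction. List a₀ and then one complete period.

a₀ = ⌊√107⌋ = 10.
With m₀=0, d₀=1 and mₖ₊₁ = dₖaₖ − mₖ, dₖ₊₁ = (n − mₖ₊₁²)/dₖ, aₖ₊₁ = ⌊(a₀+mₖ₊₁)/dₖ₊₁⌋:
  k=1: m=10, d=7, a=2
  k=2: m=4, d=13, a=1
  k=3: m=9, d=2, a=9
  k=4: m=9, d=13, a=1
  k=5: m=4, d=7, a=2
  k=6: m=10, d=1, a=20
d=1 and a=2a₀=20 at k=6, so the next step gives (m, d) = (10, 7) again — its k=1 value — and the period has length 6.

[10; 2, 1, 9, 1, 2, 20]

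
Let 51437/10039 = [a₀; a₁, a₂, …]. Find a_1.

51437 = 5·10039 + 1242   →  a_0 = 5
10039 = 8·1242 + 103   →  a_1 = 8

8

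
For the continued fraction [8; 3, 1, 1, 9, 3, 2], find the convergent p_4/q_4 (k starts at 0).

555/67

Using pₖ = aₖpₖ₋₁ + pₖ₋₂, qₖ = aₖqₖ₋₁ + qₖ₋₂ (with p₋₁=1, p₋₂=0, q₋₁=0, q₋₂=1):
  k=0: a=8, p=8, q=1
  k=1: a=3, p=25, q=3
  k=2: a=1, p=33, q=4
  k=3: a=1, p=58, q=7
  k=4: a=9, p=555, q=67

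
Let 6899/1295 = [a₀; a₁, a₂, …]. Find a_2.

6899 = 5·1295 + 424   →  a_0 = 5
1295 = 3·424 + 23   →  a_1 = 3
424 = 18·23 + 10   →  a_2 = 18

18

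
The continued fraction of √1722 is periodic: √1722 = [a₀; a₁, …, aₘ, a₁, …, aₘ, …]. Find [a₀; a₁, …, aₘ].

[41; 2, 82]

a₀ = ⌊√1722⌋ = 41.
With m₀=0, d₀=1 and mₖ₊₁ = dₖaₖ − mₖ, dₖ₊₁ = (n − mₖ₊₁²)/dₖ, aₖ₊₁ = ⌊(a₀+mₖ₊₁)/dₖ₊₁⌋:
  k=1: m=41, d=41, a=2
  k=2: m=41, d=1, a=82
d=1 and a=2a₀=82 at k=2, so the next step gives (m, d) = (41, 41) again — its k=1 value — and the period has length 2.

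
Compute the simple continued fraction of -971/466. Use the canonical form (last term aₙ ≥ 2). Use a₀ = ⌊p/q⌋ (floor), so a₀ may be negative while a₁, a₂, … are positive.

[-3; 1, 10, 1, 18, 2]

-971 = -3·466 + 427
466 = 1·427 + 39
427 = 10·39 + 37
39 = 1·37 + 2
37 = 18·2 + 1
2 = 2·1 + 0  (stop)
So -971/466 = [-3; 1, 10, 1, 18, 2].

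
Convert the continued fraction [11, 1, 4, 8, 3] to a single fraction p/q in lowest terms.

1511/128

Fold from the inside: start with 3/1.
  8 + 1/3 = 25/3
  4 + 3/25 = 103/25
  1 + 25/103 = 128/103
  11 + 103/128 = 1511/128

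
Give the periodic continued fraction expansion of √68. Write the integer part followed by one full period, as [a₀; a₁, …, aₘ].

[8; 4, 16]

a₀ = ⌊√68⌋ = 8.
With m₀=0, d₀=1 and mₖ₊₁ = dₖaₖ − mₖ, dₖ₊₁ = (n − mₖ₊₁²)/dₖ, aₖ₊₁ = ⌊(a₀+mₖ₊₁)/dₖ₊₁⌋:
  k=1: m=8, d=4, a=4
  k=2: m=8, d=1, a=16
d=1 and a=2a₀=16 at k=2, so the next step gives (m, d) = (8, 4) again — its k=1 value — and the period has length 2.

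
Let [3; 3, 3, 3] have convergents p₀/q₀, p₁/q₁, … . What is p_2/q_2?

Using pₖ = aₖpₖ₋₁ + pₖ₋₂, qₖ = aₖqₖ₋₁ + qₖ₋₂ (with p₋₁=1, p₋₂=0, q₋₁=0, q₋₂=1):
  k=0: a=3, p=3, q=1
  k=1: a=3, p=10, q=3
  k=2: a=3, p=33, q=10

33/10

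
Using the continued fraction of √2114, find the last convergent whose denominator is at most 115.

√2114 = [45; 1, 44, 1, 90, …] (period length 4).
Convergents:
  p_0/q_0 = 45/1
  p_1/q_1 = 46/1
  p_2/q_2 = 2069/45
  p_3/q_3 = 2115/46
  p_4/q_4 = 192419/4185
q_3 = 46 ≤ 115 < 4185 = q_4, so the answer is 2115/46.

2115/46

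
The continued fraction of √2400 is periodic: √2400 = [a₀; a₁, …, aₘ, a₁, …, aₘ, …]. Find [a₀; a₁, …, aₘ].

[48; 1, 96]

a₀ = ⌊√2400⌋ = 48.
With m₀=0, d₀=1 and mₖ₊₁ = dₖaₖ − mₖ, dₖ₊₁ = (n − mₖ₊₁²)/dₖ, aₖ₊₁ = ⌊(a₀+mₖ₊₁)/dₖ₊₁⌋:
  k=1: m=48, d=96, a=1
  k=2: m=48, d=1, a=96
d=1 and a=2a₀=96 at k=2, so the next step gives (m, d) = (48, 96) again — its k=1 value — and the period has length 2.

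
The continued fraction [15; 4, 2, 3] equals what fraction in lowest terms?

Fold from the inside: start with 3/1.
  2 + 1/3 = 7/3
  4 + 3/7 = 31/7
  15 + 7/31 = 472/31

472/31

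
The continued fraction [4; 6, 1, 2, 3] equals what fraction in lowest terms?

Using pₖ = aₖpₖ₋₁ + pₖ₋₂ and qₖ = aₖqₖ₋₁ + qₖ₋₂:
  k=0: a=4, p=4, q=1
  k=1: a=6, p=25, q=6
  k=2: a=1, p=29, q=7
  k=3: a=2, p=83, q=20
  k=4: a=3, p=278, q=67

278/67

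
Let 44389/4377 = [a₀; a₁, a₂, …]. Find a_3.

14

44389 = 10·4377 + 619   →  a_0 = 10
4377 = 7·619 + 44   →  a_1 = 7
619 = 14·44 + 3   →  a_2 = 14
44 = 14·3 + 2   →  a_3 = 14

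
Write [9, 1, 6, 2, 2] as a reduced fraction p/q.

365/37

Fold from the inside: start with 2/1.
  2 + 1/2 = 5/2
  6 + 2/5 = 32/5
  1 + 5/32 = 37/32
  9 + 32/37 = 365/37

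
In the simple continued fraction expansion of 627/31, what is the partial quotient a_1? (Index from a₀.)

627 = 20·31 + 7   →  a_0 = 20
31 = 4·7 + 3   →  a_1 = 4

4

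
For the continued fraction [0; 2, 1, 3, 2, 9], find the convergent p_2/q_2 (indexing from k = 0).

Using pₖ = aₖpₖ₋₁ + pₖ₋₂, qₖ = aₖqₖ₋₁ + qₖ₋₂ (with p₋₁=1, p₋₂=0, q₋₁=0, q₋₂=1):
  k=0: a=0, p=0, q=1
  k=1: a=2, p=1, q=2
  k=2: a=1, p=1, q=3

1/3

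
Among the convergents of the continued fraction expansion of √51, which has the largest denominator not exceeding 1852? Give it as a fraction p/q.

√51 = [7; 7, 14, …] (period length 2).
Convergents:
  p_0/q_0 = 7/1
  p_1/q_1 = 50/7
  p_2/q_2 = 707/99
  p_3/q_3 = 4999/700
  p_4/q_4 = 70693/9899
q_3 = 700 ≤ 1852 < 9899 = q_4, so the answer is 4999/700.

4999/700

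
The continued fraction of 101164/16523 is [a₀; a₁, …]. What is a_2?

6

101164 = 6·16523 + 2026   →  a_0 = 6
16523 = 8·2026 + 315   →  a_1 = 8
2026 = 6·315 + 136   →  a_2 = 6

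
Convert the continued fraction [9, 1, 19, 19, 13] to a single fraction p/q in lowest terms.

49482/4973

Fold from the inside: start with 13/1.
  19 + 1/13 = 248/13
  19 + 13/248 = 4725/248
  1 + 248/4725 = 4973/4725
  9 + 4725/4973 = 49482/4973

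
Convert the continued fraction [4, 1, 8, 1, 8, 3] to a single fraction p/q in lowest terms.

1357/277

Fold from the inside: start with 3/1.
  8 + 1/3 = 25/3
  1 + 3/25 = 28/25
  8 + 25/28 = 249/28
  1 + 28/249 = 277/249
  4 + 249/277 = 1357/277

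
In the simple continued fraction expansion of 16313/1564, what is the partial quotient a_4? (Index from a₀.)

2

16313 = 10·1564 + 673   →  a_0 = 10
1564 = 2·673 + 218   →  a_1 = 2
673 = 3·218 + 19   →  a_2 = 3
218 = 11·19 + 9   →  a_3 = 11
19 = 2·9 + 1   →  a_4 = 2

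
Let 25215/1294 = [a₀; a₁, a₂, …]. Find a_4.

25215 = 19·1294 + 629   →  a_0 = 19
1294 = 2·629 + 36   →  a_1 = 2
629 = 17·36 + 17   →  a_2 = 17
36 = 2·17 + 2   →  a_3 = 2
17 = 8·2 + 1   →  a_4 = 8

8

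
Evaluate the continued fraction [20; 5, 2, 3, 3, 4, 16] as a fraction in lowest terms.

Fold from the inside: start with 16/1.
  4 + 1/16 = 65/16
  3 + 16/65 = 211/65
  3 + 65/211 = 698/211
  2 + 211/698 = 1607/698
  5 + 698/1607 = 8733/1607
  20 + 1607/8733 = 176267/8733

176267/8733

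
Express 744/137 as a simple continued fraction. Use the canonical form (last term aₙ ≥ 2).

744 = 5·137 + 59
137 = 2·59 + 19
59 = 3·19 + 2
19 = 9·2 + 1
2 = 2·1 + 0  (stop)
So 744/137 = [5; 2, 3, 9, 2].

[5; 2, 3, 9, 2]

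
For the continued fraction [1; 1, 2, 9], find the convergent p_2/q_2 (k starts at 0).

5/3

Using pₖ = aₖpₖ₋₁ + pₖ₋₂, qₖ = aₖqₖ₋₁ + qₖ₋₂ (with p₋₁=1, p₋₂=0, q₋₁=0, q₋₂=1):
  k=0: a=1, p=1, q=1
  k=1: a=1, p=2, q=1
  k=2: a=2, p=5, q=3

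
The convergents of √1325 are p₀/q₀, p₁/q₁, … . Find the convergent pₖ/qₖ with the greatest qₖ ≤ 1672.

√1325 = [36; 2, 2, 72, …] (period length 3).
Convergents:
  p_0/q_0 = 36/1
  p_1/q_1 = 73/2
  p_2/q_2 = 182/5
  p_3/q_3 = 13177/362
  p_4/q_4 = 26536/729
  p_5/q_5 = 66249/1820
q_4 = 729 ≤ 1672 < 1820 = q_5, so the answer is 26536/729.

26536/729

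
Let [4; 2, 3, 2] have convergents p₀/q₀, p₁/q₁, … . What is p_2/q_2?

31/7

Using pₖ = aₖpₖ₋₁ + pₖ₋₂, qₖ = aₖqₖ₋₁ + qₖ₋₂ (with p₋₁=1, p₋₂=0, q₋₁=0, q₋₂=1):
  k=0: a=4, p=4, q=1
  k=1: a=2, p=9, q=2
  k=2: a=3, p=31, q=7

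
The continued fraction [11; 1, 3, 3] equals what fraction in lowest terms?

153/13

Using pₖ = aₖpₖ₋₁ + pₖ₋₂ and qₖ = aₖqₖ₋₁ + qₖ₋₂:
  k=0: a=11, p=11, q=1
  k=1: a=1, p=12, q=1
  k=2: a=3, p=47, q=4
  k=3: a=3, p=153, q=13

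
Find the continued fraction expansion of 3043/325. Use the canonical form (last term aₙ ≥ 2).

[9; 2, 1, 3, 14, 2]

3043 = 9*325 + 118
325 = 2*118 + 89
118 = 1*89 + 29
89 = 3*29 + 2
29 = 14*2 + 1
2 = 2*1 + 0  (stop)
So 3043/325 = [9; 2, 1, 3, 14, 2].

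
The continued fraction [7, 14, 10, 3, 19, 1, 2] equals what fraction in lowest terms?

185301/26206

Fold from the inside: start with 2/1.
  1 + 1/2 = 3/2
  19 + 2/3 = 59/3
  3 + 3/59 = 180/59
  10 + 59/180 = 1859/180
  14 + 180/1859 = 26206/1859
  7 + 1859/26206 = 185301/26206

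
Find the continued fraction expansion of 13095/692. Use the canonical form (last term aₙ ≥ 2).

[18; 1, 12, 17, 1, 2]

13095 = 18×692 + 639
692 = 1×639 + 53
639 = 12×53 + 3
53 = 17×3 + 2
3 = 1×2 + 1
2 = 2×1 + 0  (stop)
So 13095/692 = [18; 1, 12, 17, 1, 2].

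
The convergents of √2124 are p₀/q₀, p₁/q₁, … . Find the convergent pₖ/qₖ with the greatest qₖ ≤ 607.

√2124 = [46; 11, 1, 1, 22, 1, 1, 11, 92, …] (period length 8).
Convergents:
  p_0/q_0 = 46/1
  p_1/q_1 = 507/11
  p_2/q_2 = 553/12
  p_3/q_3 = 1060/23
  p_4/q_4 = 23873/518
  p_5/q_5 = 24933/541
  p_6/q_6 = 48806/1059
q_5 = 541 ≤ 607 < 1059 = q_6, so the answer is 24933/541.

24933/541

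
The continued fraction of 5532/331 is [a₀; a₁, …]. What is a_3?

5532 = 16·331 + 236   →  a_0 = 16
331 = 1·236 + 95   →  a_1 = 1
236 = 2·95 + 46   →  a_2 = 2
95 = 2·46 + 3   →  a_3 = 2

2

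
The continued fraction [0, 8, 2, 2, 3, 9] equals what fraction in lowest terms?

158/1329

Fold from the inside: start with 9/1.
  3 + 1/9 = 28/9
  2 + 9/28 = 65/28
  2 + 28/65 = 158/65
  8 + 65/158 = 1329/158
  0 + 158/1329 = 158/1329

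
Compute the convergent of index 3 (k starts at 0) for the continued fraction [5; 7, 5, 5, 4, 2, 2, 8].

Using pₖ = aₖpₖ₋₁ + pₖ₋₂, qₖ = aₖqₖ₋₁ + qₖ₋₂ (with p₋₁=1, p₋₂=0, q₋₁=0, q₋₂=1):
  k=0: a=5, p=5, q=1
  k=1: a=7, p=36, q=7
  k=2: a=5, p=185, q=36
  k=3: a=5, p=961, q=187

961/187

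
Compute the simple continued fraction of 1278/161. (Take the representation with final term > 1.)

1278 = 7×161 + 151
161 = 1×151 + 10
151 = 15×10 + 1
10 = 10×1 + 0  (stop)
So 1278/161 = [7; 1, 15, 10].

[7; 1, 15, 10]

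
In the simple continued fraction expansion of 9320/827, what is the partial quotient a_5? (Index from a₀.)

9320 = 11·827 + 223   →  a_0 = 11
827 = 3·223 + 158   →  a_1 = 3
223 = 1·158 + 65   →  a_2 = 1
158 = 2·65 + 28   →  a_3 = 2
65 = 2·28 + 9   →  a_4 = 2
28 = 3·9 + 1   →  a_5 = 3

3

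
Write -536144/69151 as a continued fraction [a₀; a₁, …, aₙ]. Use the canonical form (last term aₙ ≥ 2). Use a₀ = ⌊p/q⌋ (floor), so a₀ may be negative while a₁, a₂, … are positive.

-536144 = -8·69151 + 17064
69151 = 4·17064 + 895
17064 = 19·895 + 59
895 = 15·59 + 10
59 = 5·10 + 9
10 = 1·9 + 1
9 = 9·1 + 0  (stop)
So -536144/69151 = [-8; 4, 19, 15, 5, 1, 9].

[-8; 4, 19, 15, 5, 1, 9]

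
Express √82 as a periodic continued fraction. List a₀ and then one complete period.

[9; 18]

a₀ = ⌊√82⌋ = 9.
With m₀=0, d₀=1 and mₖ₊₁ = dₖaₖ − mₖ, dₖ₊₁ = (n − mₖ₊₁²)/dₖ, aₖ₊₁ = ⌊(a₀+mₖ₊₁)/dₖ₊₁⌋:
  k=1: m=9, d=1, a=18
d=1 and a=2a₀=18 at k=1, so the next step gives (m, d) = (9, 1) again — its k=1 value — and the period has length 1.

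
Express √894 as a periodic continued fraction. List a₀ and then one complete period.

a₀ = ⌊√894⌋ = 29.
With m₀=0, d₀=1 and mₖ₊₁ = dₖaₖ − mₖ, dₖ₊₁ = (n − mₖ₊₁²)/dₖ, aₖ₊₁ = ⌊(a₀+mₖ₊₁)/dₖ₊₁⌋:
  k=1: m=29, d=53, a=1
  k=2: m=24, d=6, a=8
  k=3: m=24, d=53, a=1
  k=4: m=29, d=1, a=58
d=1 and a=2a₀=58 at k=4, so the next step gives (m, d) = (29, 53) again — its k=1 value — and the period has length 4.

[29; 1, 8, 1, 58]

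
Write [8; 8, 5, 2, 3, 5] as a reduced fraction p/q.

13361/1645

Using pₖ = aₖpₖ₋₁ + pₖ₋₂ and qₖ = aₖqₖ₋₁ + qₖ₋₂:
  k=0: a=8, p=8, q=1
  k=1: a=8, p=65, q=8
  k=2: a=5, p=333, q=41
  k=3: a=2, p=731, q=90
  k=4: a=3, p=2526, q=311
  k=5: a=5, p=13361, q=1645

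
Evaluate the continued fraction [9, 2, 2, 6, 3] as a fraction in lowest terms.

Fold from the inside: start with 3/1.
  6 + 1/3 = 19/3
  2 + 3/19 = 41/19
  2 + 19/41 = 101/41
  9 + 41/101 = 950/101

950/101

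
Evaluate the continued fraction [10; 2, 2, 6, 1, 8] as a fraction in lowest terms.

Fold from the inside: start with 8/1.
  1 + 1/8 = 9/8
  6 + 8/9 = 62/9
  2 + 9/62 = 133/62
  2 + 62/133 = 328/133
  10 + 133/328 = 3413/328

3413/328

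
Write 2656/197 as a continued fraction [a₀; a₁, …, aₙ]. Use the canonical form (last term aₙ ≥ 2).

[13; 2, 13, 1, 1, 3]

2656 = 13·197 + 95
197 = 2·95 + 7
95 = 13·7 + 4
7 = 1·4 + 3
4 = 1·3 + 1
3 = 3·1 + 0  (stop)
So 2656/197 = [13; 2, 13, 1, 1, 3].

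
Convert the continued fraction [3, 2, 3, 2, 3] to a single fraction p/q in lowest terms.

189/55

Using pₖ = aₖpₖ₋₁ + pₖ₋₂ and qₖ = aₖqₖ₋₁ + qₖ₋₂:
  k=0: a=3, p=3, q=1
  k=1: a=2, p=7, q=2
  k=2: a=3, p=24, q=7
  k=3: a=2, p=55, q=16
  k=4: a=3, p=189, q=55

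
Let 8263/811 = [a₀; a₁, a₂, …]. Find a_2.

3

8263 = 10·811 + 153   →  a_0 = 10
811 = 5·153 + 46   →  a_1 = 5
153 = 3·46 + 15   →  a_2 = 3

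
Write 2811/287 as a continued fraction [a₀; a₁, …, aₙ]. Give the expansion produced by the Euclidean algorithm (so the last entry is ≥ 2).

[9; 1, 3, 1, 6, 2, 1, 2]

2811 = 9·287 + 228
287 = 1·228 + 59
228 = 3·59 + 51
59 = 1·51 + 8
51 = 6·8 + 3
8 = 2·3 + 2
3 = 1·2 + 1
2 = 2·1 + 0  (stop)
So 2811/287 = [9; 1, 3, 1, 6, 2, 1, 2].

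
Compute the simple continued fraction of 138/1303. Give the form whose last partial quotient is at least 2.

[0; 9, 2, 3, 1, 4, 3]

138 = 0×1303 + 138
1303 = 9×138 + 61
138 = 2×61 + 16
61 = 3×16 + 13
16 = 1×13 + 3
13 = 4×3 + 1
3 = 3×1 + 0  (stop)
So 138/1303 = [0; 9, 2, 3, 1, 4, 3].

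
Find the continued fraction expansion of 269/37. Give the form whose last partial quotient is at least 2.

[7; 3, 1, 2, 3]

269 = 7×37 + 10
37 = 3×10 + 7
10 = 1×7 + 3
7 = 2×3 + 1
3 = 3×1 + 0  (stop)
So 269/37 = [7; 3, 1, 2, 3].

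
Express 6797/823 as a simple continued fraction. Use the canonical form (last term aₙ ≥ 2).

[8; 3, 1, 6, 2, 1, 9]

6797 = 8·823 + 213
823 = 3·213 + 184
213 = 1·184 + 29
184 = 6·29 + 10
29 = 2·10 + 9
10 = 1·9 + 1
9 = 9·1 + 0  (stop)
So 6797/823 = [8; 3, 1, 6, 2, 1, 9].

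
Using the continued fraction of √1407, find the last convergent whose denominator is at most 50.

1838/49

√1407 = [37; 1, 1, 24, 1, 1, 74, …] (period length 6).
Convergents:
  p_0/q_0 = 37/1
  p_1/q_1 = 38/1
  p_2/q_2 = 75/2
  p_3/q_3 = 1838/49
  p_4/q_4 = 1913/51
q_3 = 49 ≤ 50 < 51 = q_4, so the answer is 1838/49.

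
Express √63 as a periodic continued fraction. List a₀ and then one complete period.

a₀ = ⌊√63⌋ = 7.
With m₀=0, d₀=1 and mₖ₊₁ = dₖaₖ − mₖ, dₖ₊₁ = (n − mₖ₊₁²)/dₖ, aₖ₊₁ = ⌊(a₀+mₖ₊₁)/dₖ₊₁⌋:
  k=1: m=7, d=14, a=1
  k=2: m=7, d=1, a=14
d=1 and a=2a₀=14 at k=2, so the next step gives (m, d) = (7, 14) again — its k=1 value — and the period has length 2.

[7; 1, 14]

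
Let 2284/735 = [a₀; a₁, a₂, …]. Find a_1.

9

2284 = 3·735 + 79   →  a_0 = 3
735 = 9·79 + 24   →  a_1 = 9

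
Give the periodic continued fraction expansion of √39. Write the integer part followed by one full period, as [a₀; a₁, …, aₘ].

[6; 4, 12]

a₀ = ⌊√39⌋ = 6.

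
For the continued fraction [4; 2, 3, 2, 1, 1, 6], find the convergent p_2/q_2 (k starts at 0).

31/7

Using pₖ = aₖpₖ₋₁ + pₖ₋₂, qₖ = aₖqₖ₋₁ + qₖ₋₂ (with p₋₁=1, p₋₂=0, q₋₁=0, q₋₂=1):
  k=0: a=4, p=4, q=1
  k=1: a=2, p=9, q=2
  k=2: a=3, p=31, q=7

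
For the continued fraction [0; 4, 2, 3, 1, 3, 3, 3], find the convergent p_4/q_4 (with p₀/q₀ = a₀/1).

9/40

Using pₖ = aₖpₖ₋₁ + pₖ₋₂, qₖ = aₖqₖ₋₁ + qₖ₋₂ (with p₋₁=1, p₋₂=0, q₋₁=0, q₋₂=1):
  k=0: a=0, p=0, q=1
  k=1: a=4, p=1, q=4
  k=2: a=2, p=2, q=9
  k=3: a=3, p=7, q=31
  k=4: a=1, p=9, q=40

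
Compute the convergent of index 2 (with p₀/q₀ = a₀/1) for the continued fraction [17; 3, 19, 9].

Using pₖ = aₖpₖ₋₁ + pₖ₋₂, qₖ = aₖqₖ₋₁ + qₖ₋₂ (with p₋₁=1, p₋₂=0, q₋₁=0, q₋₂=1):
  k=0: a=17, p=17, q=1
  k=1: a=3, p=52, q=3
  k=2: a=19, p=1005, q=58

1005/58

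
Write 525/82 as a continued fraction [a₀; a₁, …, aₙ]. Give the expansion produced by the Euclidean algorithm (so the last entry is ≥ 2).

525 = 6×82 + 33
82 = 2×33 + 16
33 = 2×16 + 1
16 = 16×1 + 0  (stop)
So 525/82 = [6; 2, 2, 16].

[6; 2, 2, 16]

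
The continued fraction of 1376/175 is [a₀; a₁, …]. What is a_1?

1

1376 = 7·175 + 151   →  a_0 = 7
175 = 1·151 + 24   →  a_1 = 1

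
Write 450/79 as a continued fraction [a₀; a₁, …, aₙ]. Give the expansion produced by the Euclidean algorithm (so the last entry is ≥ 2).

450 = 5*79 + 55
79 = 1*55 + 24
55 = 2*24 + 7
24 = 3*7 + 3
7 = 2*3 + 1
3 = 3*1 + 0  (stop)
So 450/79 = [5; 1, 2, 3, 2, 3].

[5; 1, 2, 3, 2, 3]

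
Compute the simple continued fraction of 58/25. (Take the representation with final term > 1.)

[2; 3, 8]

58 = 2*25 + 8
25 = 3*8 + 1
8 = 8*1 + 0  (stop)
So 58/25 = [2; 3, 8].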